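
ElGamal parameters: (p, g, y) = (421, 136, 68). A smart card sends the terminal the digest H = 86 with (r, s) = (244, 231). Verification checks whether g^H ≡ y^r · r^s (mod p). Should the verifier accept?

reject

Left side g^H mod p:
Squares mod 421: 136^1≡136, 136^2≡393, 136^4≡363, 136^8≡417, 136^16≡16, 136^32≡256, 136^64≡281
86 = 64 + 16 + 4 + 2, so 136^86 ≡ 281·16·363·393 ≡ 101 (mod 421)
Right side y^r · r^s mod p:
Squares mod 421: 68^1≡68, 68^2≡414, 68^4≡49, 68^8≡296, 68^16≡48, 68^32≡199, 68^64≡27, 68^128≡308
244 = 128 + 64 + 32 + 16 + 4, so 68^244 ≡ 308·27·199·48·49 ≡ 291 (mod 421)
Squares mod 421: 244^1≡244, 244^2≡175, 244^4≡313, 244^8≡297, 244^16≡220, 244^32≡406, 244^64≡225, 244^128≡105
231 = 128 + 64 + 32 + 4 + 2 + 1, so 244^231 ≡ 105·225·406·313·175·244 ≡ 270 (mod 421)
291·270 = 78570 ≡ 264 (mod 421)
101 ≠ 264, so verification fails.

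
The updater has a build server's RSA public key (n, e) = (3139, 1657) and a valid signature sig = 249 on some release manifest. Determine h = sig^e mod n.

sig^2 ≡ 249^2 = 62001 ≡ 2360
sig^4 ≡ 2360^2 = 5569600 ≡ 1014
sig^8 ≡ 1014^2 = 1028196 ≡ 1743
sig^16 ≡ 1743^2 = 3038049 ≡ 2636
sig^32 ≡ 2636^2 = 6948496 ≡ 1889
sig^64 ≡ 1889^2 = 3568321 ≡ 2417
sig^128 ≡ 2417^2 = 5841889 ≡ 210
sig^256 ≡ 210^2 = 44100 ≡ 154
sig^512 ≡ 154^2 = 23716 ≡ 1743
sig^1024 ≡ 1743^2 = 3038049 ≡ 2636
1657 = 1024 + 512 + 64 + 32 + 16 + 8 + 1, so sig^1657 ≡ 2636·1743·2417·1889·2636·1743·249 ≡ 2950 (mod 3139)

2950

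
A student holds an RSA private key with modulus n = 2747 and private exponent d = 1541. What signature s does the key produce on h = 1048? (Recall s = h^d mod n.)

h^2 ≡ 1048^2 = 1098304 ≡ 2251
h^4 ≡ 2251^2 = 5067001 ≡ 1533
h^8 ≡ 1533^2 = 2350089 ≡ 1404
h^16 ≡ 1404^2 = 1971216 ≡ 1617
h^32 ≡ 1617^2 = 2614689 ≡ 2292
h^64 ≡ 2292^2 = 5253264 ≡ 1000
h^128 ≡ 1000^2 = 1000000 ≡ 92
h^256 ≡ 92^2 = 8464 ≡ 223
h^512 ≡ 223^2 = 49729 ≡ 283
h^1024 ≡ 283^2 = 80089 ≡ 426
1541 = 1024 + 512 + 4 + 1, so h^1541 ≡ 426·283·1533·1048 ≡ 1048 (mod 2747)

1048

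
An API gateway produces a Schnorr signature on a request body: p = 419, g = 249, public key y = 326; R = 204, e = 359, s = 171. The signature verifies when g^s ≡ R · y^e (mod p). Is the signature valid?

invalid

g^s mod p:
249^171 mod 419 = 250
R · y^e mod p:
326^359 mod 419 = 393
204·393 = 80172 ≡ 143 (mod 419)
250 ≠ 143; the check fails.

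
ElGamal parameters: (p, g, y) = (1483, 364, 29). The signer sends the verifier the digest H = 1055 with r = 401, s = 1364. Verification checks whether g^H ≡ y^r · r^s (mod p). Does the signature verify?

verifies

Left side g^H mod p:
364^2 = 132496 ≡ 509
364^4 ≡ 509^2 = 259081 ≡ 1039
364^8 ≡ 1039^2 = 1079521 ≡ 1380
364^16 ≡ 1380^2 = 1904400 ≡ 228
364^32 ≡ 228^2 = 51984 ≡ 79
364^64 ≡ 79^2 = 6241 ≡ 309
364^128 ≡ 309^2 = 95481 ≡ 569
364^256 ≡ 569^2 = 323761 ≡ 467
364^512 ≡ 467^2 = 218089 ≡ 88
364^1024 ≡ 88^2 = 7744 ≡ 329
1055 = 1024 + 16 + 8 + 4 + 2 + 1, so 364^1055 ≡ 329·228·1380·1039·509·364 ≡ 214 (mod 1483)
Right side y^r · r^s mod p:
29^2 = 841
29^4 ≡ 841^2 = 707281 ≡ 1373
29^8 ≡ 1373^2 = 1885129 ≡ 236
29^16 ≡ 236^2 = 55696 ≡ 825
29^32 ≡ 825^2 = 680625 ≡ 1411
29^64 ≡ 1411^2 = 1990921 ≡ 735
29^128 ≡ 735^2 = 540225 ≡ 413
29^256 ≡ 413^2 = 170569 ≡ 24
401 = 256 + 128 + 16 + 1, so 29^401 ≡ 24·413·825·29 ≡ 1036 (mod 1483)
401^2 = 160801 ≡ 637
401^4 ≡ 637^2 = 405769 ≡ 910
401^8 ≡ 910^2 = 828100 ≡ 586
401^16 ≡ 586^2 = 343396 ≡ 823
401^32 ≡ 823^2 = 677329 ≡ 1081
401^64 ≡ 1081^2 = 1168561 ≡ 1440
401^128 ≡ 1440^2 = 2073600 ≡ 366
401^256 ≡ 366^2 = 133956 ≡ 486
401^512 ≡ 486^2 = 236196 ≡ 399
401^1024 ≡ 399^2 = 159201 ≡ 520
1364 = 1024 + 256 + 64 + 16 + 4, so 401^1364 ≡ 520·486·1440·823·910 ≡ 1028 (mod 1483)
1036·1028 = 1065008 ≡ 214 (mod 1483)
214 ≡ 214 (mod 1483), so the signature is genuine.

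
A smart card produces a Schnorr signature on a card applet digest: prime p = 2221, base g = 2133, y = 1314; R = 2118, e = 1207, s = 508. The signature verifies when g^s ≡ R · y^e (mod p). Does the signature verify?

g^s mod p:
2133^2 = 4549689 ≡ 1081
2133^4 ≡ 1081^2 = 1168561 ≡ 315
2133^8 ≡ 315^2 = 99225 ≡ 1501
2133^16 ≡ 1501^2 = 2253001 ≡ 907
2133^32 ≡ 907^2 = 822649 ≡ 879
2133^64 ≡ 879^2 = 772641 ≡ 1954
2133^128 ≡ 1954^2 = 3818116 ≡ 217
2133^256 ≡ 217^2 = 47089 ≡ 448
508 = 256 + 128 + 64 + 32 + 16 + 8 + 4, so 2133^508 ≡ 448·217·1954·879·907·1501·315 ≡ 1032 (mod 2221)
R · y^e mod p:
1314^2 = 1726596 ≡ 879
1314^4 ≡ 879^2 = 772641 ≡ 1954
1314^8 ≡ 1954^2 = 3818116 ≡ 217
1314^16 ≡ 217^2 = 47089 ≡ 448
1314^32 ≡ 448^2 = 200704 ≡ 814
1314^64 ≡ 814^2 = 662596 ≡ 738
1314^128 ≡ 738^2 = 544644 ≡ 499
1314^256 ≡ 499^2 = 249001 ≡ 249
1314^512 ≡ 249^2 = 62001 ≡ 2034
1314^1024 ≡ 2034^2 = 4137156 ≡ 1654
1207 = 1024 + 128 + 32 + 16 + 4 + 2 + 1, so 1314^1207 ≡ 1654·499·814·448·1954·879·1314 ≡ 680 (mod 2221)
2118·680 = 1440240 ≡ 1032 (mod 2221)
1032 ≡ 1032 (mod 2221); signature holds.

verifies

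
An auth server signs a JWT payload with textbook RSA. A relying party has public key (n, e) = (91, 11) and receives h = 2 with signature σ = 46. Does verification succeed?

passes

Squares mod 91: σ^1≡46, σ^2≡23, σ^4≡74, σ^8≡16
11 = 8 + 2 + 1, so σ^11 ≡ 16·23·46 ≡ 2 (mod 91)
2 = h, so the signature checks out.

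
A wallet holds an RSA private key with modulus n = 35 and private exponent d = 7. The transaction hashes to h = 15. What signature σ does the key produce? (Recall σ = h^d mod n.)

Squares mod 35: h^1≡15, h^2≡15, h^4≡15
7 = 4 + 2 + 1, so h^7 ≡ 15·15·15 ≡ 15 (mod 35)

15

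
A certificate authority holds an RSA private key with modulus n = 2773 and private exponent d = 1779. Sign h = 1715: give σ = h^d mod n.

2388

h^2 ≡ 1715^2 = 2941225 ≡ 1845
h^4 ≡ 1845^2 = 3404025 ≡ 1554
h^8 ≡ 1554^2 = 2414916 ≡ 2406
h^16 ≡ 2406^2 = 5788836 ≡ 1585
h^32 ≡ 1585^2 = 2512225 ≡ 2660
h^64 ≡ 2660^2 = 7075600 ≡ 1677
h^128 ≡ 1677^2 = 2812329 ≡ 507
h^256 ≡ 507^2 = 257049 ≡ 1933
h^512 ≡ 1933^2 = 3736489 ≡ 1258
h^1024 ≡ 1258^2 = 1582564 ≡ 1954
1779 = 1024 + 512 + 128 + 64 + 32 + 16 + 2 + 1, so h^1779 ≡ 1954·1258·507·1677·2660·1585·1845·1715 ≡ 2388 (mod 2773)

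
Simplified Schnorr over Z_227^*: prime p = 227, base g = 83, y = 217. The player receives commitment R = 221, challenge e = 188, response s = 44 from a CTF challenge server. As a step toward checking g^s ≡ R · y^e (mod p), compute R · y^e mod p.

28

Squares mod 227: 217^1≡217, 217^2≡100, 217^4≡12, 217^8≡144, 217^16≡79, 217^32≡112, 217^64≡59, 217^128≡76
188 = 128 + 32 + 16 + 8 + 4, so 217^188 ≡ 76·112·79·144·12 ≡ 71 (mod 227)
R · y^e ≡ 221·71 = 15691 ≡ 28 (mod 227)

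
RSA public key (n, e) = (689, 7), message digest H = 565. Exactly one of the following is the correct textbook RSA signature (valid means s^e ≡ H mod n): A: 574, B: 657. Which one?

Candidate A: Squares mod 689: 574^1≡574, 574^2≡134, 574^4≡42; 7 = 4 + 2 + 1, so 574^7 ≡ 42·134·574 ≡ 440 (mod 689)
Candidate B: Squares mod 689: 657^1≡657, 657^2≡335, 657^4≡607; 7 = 4 + 2 + 1, so 657^7 ≡ 607·335·657 ≡ 565 (mod 689)
  → matches H = 565

B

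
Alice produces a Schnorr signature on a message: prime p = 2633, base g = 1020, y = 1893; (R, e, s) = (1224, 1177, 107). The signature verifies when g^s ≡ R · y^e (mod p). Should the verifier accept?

reject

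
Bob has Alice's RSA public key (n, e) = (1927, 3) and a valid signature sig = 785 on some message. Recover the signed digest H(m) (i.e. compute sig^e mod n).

sig^3 mod 1927 = 1815

1815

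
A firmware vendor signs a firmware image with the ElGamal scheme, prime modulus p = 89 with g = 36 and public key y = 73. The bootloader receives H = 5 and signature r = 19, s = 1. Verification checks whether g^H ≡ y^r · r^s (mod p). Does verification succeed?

Left side g^H mod p:
36^2 = 1296 ≡ 50
36^4 ≡ 50^2 = 2500 ≡ 8
5 = 4 + 1, so 36^5 ≡ 8·36 ≡ 21 (mod 89)
Right side y^r · r^s mod p:
73^2 = 5329 ≡ 78
73^4 ≡ 78^2 = 6084 ≡ 32
73^8 ≡ 32^2 = 1024 ≡ 45
73^16 ≡ 45^2 = 2025 ≡ 67
19 = 16 + 2 + 1, so 73^19 ≡ 67·78·73 ≡ 44 (mod 89)
19^1 mod 89 = 19
44·19 = 836 ≡ 35 (mod 89)
21 ≠ 35, so verification fails.

fails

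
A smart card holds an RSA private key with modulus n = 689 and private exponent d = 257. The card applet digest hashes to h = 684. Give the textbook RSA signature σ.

h^2 ≡ 684^2 = 467856 ≡ 25
h^4 ≡ 25^2 = 625
h^8 ≡ 625^2 = 390625 ≡ 651
h^16 ≡ 651^2 = 423801 ≡ 66
h^32 ≡ 66^2 = 4356 ≡ 222
h^64 ≡ 222^2 = 49284 ≡ 365
h^128 ≡ 365^2 = 133225 ≡ 248
h^256 ≡ 248^2 = 61504 ≡ 183
257 = 256 + 1, so h^257 ≡ 183·684 ≡ 463 (mod 689)

463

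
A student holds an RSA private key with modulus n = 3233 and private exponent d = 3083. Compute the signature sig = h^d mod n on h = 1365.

h^3083 mod 3233 = 2163

2163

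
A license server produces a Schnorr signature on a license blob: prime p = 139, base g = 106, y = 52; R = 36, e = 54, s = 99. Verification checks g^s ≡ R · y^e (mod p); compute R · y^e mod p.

79

52^2 = 2704 ≡ 63
52^4 ≡ 63^2 = 3969 ≡ 77
52^8 ≡ 77^2 = 5929 ≡ 91
52^16 ≡ 91^2 = 8281 ≡ 80
52^32 ≡ 80^2 = 6400 ≡ 6
54 = 32 + 16 + 4 + 2, so 52^54 ≡ 6·80·77·63 ≡ 91 (mod 139)
R · y^e ≡ 36·91 = 3276 ≡ 79 (mod 139)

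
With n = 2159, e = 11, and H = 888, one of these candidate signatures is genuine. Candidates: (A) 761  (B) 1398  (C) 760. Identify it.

A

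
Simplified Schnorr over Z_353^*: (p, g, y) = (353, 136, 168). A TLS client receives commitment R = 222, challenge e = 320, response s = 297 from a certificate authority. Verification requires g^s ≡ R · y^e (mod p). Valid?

no

g^s mod p:
136^2 = 18496 ≡ 140
136^4 ≡ 140^2 = 19600 ≡ 185
136^8 ≡ 185^2 = 34225 ≡ 337
136^16 ≡ 337^2 = 113569 ≡ 256
136^32 ≡ 256^2 = 65536 ≡ 231
136^64 ≡ 231^2 = 53361 ≡ 58
136^128 ≡ 58^2 = 3364 ≡ 187
136^256 ≡ 187^2 = 34969 ≡ 22
297 = 256 + 32 + 8 + 1, so 136^297 ≡ 22·231·337·136 ≡ 352 (mod 353)
R · y^e mod p:
168^2 = 28224 ≡ 337
168^4 ≡ 337^2 = 113569 ≡ 256
168^8 ≡ 256^2 = 65536 ≡ 231
168^16 ≡ 231^2 = 53361 ≡ 58
168^32 ≡ 58^2 = 3364 ≡ 187
168^64 ≡ 187^2 = 34969 ≡ 22
168^128 ≡ 22^2 = 484 ≡ 131
168^256 ≡ 131^2 = 17161 ≡ 217
320 = 256 + 64, so 168^320 ≡ 217·22 ≡ 185 (mod 353)
222·185 = 41070 ≡ 122 (mod 353)
352 ≠ 122; the check fails.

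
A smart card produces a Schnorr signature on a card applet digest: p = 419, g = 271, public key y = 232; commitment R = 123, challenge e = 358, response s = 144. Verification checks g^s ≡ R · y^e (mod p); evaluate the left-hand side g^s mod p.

81

Squares mod 419: 271^1≡271, 271^2≡116, 271^4≡48, 271^8≡209, 271^16≡105, 271^32≡131, 271^64≡401, 271^128≡324
144 = 128 + 16, so 271^144 ≡ 324·105 ≡ 81 (mod 419)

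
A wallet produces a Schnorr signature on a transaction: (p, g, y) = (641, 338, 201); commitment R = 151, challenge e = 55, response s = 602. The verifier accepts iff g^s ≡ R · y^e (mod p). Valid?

g^s mod p:
338^602 mod 641 = 365
R · y^e mod p:
201^55 mod 641 = 282
151·282 = 42582 ≡ 276 (mod 641)
365 ≠ 276; the check fails.

no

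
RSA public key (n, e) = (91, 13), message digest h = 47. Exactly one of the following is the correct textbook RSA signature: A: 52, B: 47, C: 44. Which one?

B

Candidate A: Squares mod 91: 52^1≡52, 52^2≡65, 52^4≡39, 52^8≡65; 13 = 8 + 4 + 1, so 52^13 ≡ 65·39·52 ≡ 52 (mod 91)
Candidate B: Squares mod 91: 47^1≡47, 47^2≡25, 47^4≡79, 47^8≡53; 13 = 8 + 4 + 1, so 47^13 ≡ 53·79·47 ≡ 47 (mod 91)
  → matches h = 47
Candidate C: Squares mod 91: 44^1≡44, 44^2≡25, 44^4≡79, 44^8≡53; 13 = 8 + 4 + 1, so 44^13 ≡ 53·79·44 ≡ 44 (mod 91)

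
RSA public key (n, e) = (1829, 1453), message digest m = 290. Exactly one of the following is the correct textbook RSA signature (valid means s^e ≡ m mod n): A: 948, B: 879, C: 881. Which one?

C

Candidate A: Squares mod 1829: 948^1≡948, 948^2≡665, 948^4≡1436, 948^8≡813, 948^16≡700, 948^32≡1657, 948^64≡320, 948^128≡1805, 948^256≡576, 948^512≡727, 948^1024≡1777; 1453 = 1024 + 256 + 128 + 32 + 8 + 4 + 1, so 948^1453 ≡ 1777·576·1805·1657·813·1436·948 ≡ 1539 (mod 1829)
Candidate B: Squares mod 1829: 879^1≡879, 879^2≡803, 879^4≡1001, 879^8≡1538, 879^16≡547, 879^32≡1082, 879^64≡164, 879^128≡1290, 879^256≡1539, 879^512≡1795, 879^1024≡1156; 1453 = 1024 + 256 + 128 + 32 + 8 + 4 + 1, so 879^1453 ≡ 1156·1539·1290·1082·1538·1001·879 ≡ 610 (mod 1829)
Candidate C: Squares mod 1829: 881^1≡881, 881^2≡665, 881^4≡1436, 881^8≡813, 881^16≡700, 881^32≡1657, 881^64≡320, 881^128≡1805, 881^256≡576, 881^512≡727, 881^1024≡1777; 1453 = 1024 + 256 + 128 + 32 + 8 + 4 + 1, so 881^1453 ≡ 1777·576·1805·1657·813·1436·881 ≡ 290 (mod 1829)
  → matches m = 290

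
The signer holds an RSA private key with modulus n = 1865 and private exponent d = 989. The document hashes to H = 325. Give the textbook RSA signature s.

785

H^2 ≡ 325^2 = 105625 ≡ 1185
H^4 ≡ 1185^2 = 1404225 ≡ 1745
H^8 ≡ 1745^2 = 3045025 ≡ 1345
H^16 ≡ 1345^2 = 1809025 ≡ 1840
H^32 ≡ 1840^2 = 3385600 ≡ 625
H^64 ≡ 625^2 = 390625 ≡ 840
H^128 ≡ 840^2 = 705600 ≡ 630
H^256 ≡ 630^2 = 396900 ≡ 1520
H^512 ≡ 1520^2 = 2310400 ≡ 1530
989 = 512 + 256 + 128 + 64 + 16 + 8 + 4 + 1, so H^989 ≡ 1530·1520·630·840·1840·1345·1745·325 ≡ 785 (mod 1865)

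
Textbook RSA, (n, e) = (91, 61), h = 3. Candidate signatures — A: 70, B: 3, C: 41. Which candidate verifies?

Candidate A: Squares mod 91: 70^1≡70, 70^2≡77, 70^4≡14, 70^8≡14, 70^16≡14, 70^32≡14; 61 = 32 + 16 + 8 + 4 + 1, so 70^61 ≡ 14·14·14·14·70 ≡ 70 (mod 91)
Candidate B: Squares mod 91: 3^1≡3, 3^2≡9, 3^4≡81, 3^8≡9, 3^16≡81, 3^32≡9; 61 = 32 + 16 + 8 + 4 + 1, so 3^61 ≡ 9·81·9·81·3 ≡ 3 (mod 91)
  → matches h = 3
Candidate C: Squares mod 91: 41^1≡41, 41^2≡43, 41^4≡29, 41^8≡22, 41^16≡29, 41^32≡22; 61 = 32 + 16 + 8 + 4 + 1, so 41^61 ≡ 22·29·22·29·41 ≡ 41 (mod 91)

B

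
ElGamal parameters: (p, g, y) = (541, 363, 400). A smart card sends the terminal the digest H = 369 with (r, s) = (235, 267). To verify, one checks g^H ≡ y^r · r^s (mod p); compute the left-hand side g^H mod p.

334

363^2 = 131769 ≡ 306
363^4 ≡ 306^2 = 93636 ≡ 43
363^8 ≡ 43^2 = 1849 ≡ 226
363^16 ≡ 226^2 = 51076 ≡ 222
363^32 ≡ 222^2 = 49284 ≡ 53
363^64 ≡ 53^2 = 2809 ≡ 104
363^128 ≡ 104^2 = 10816 ≡ 537
363^256 ≡ 537^2 = 288369 ≡ 16
369 = 256 + 64 + 32 + 16 + 1, so 363^369 ≡ 16·104·53·222·363 ≡ 334 (mod 541)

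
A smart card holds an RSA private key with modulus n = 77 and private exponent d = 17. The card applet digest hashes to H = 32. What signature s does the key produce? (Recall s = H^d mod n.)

65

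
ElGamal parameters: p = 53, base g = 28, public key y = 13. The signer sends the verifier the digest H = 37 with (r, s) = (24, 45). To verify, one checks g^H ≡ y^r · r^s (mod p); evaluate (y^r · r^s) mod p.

13^2 = 169 ≡ 10
13^4 ≡ 10^2 = 100 ≡ 47
13^8 ≡ 47^2 = 2209 ≡ 36
13^16 ≡ 36^2 = 1296 ≡ 24
24 = 16 + 8, so 13^24 ≡ 24·36 ≡ 16 (mod 53)
24^2 = 576 ≡ 46
24^4 ≡ 46^2 = 2116 ≡ 49
24^8 ≡ 49^2 = 2401 ≡ 16
24^16 ≡ 16^2 = 256 ≡ 44
24^32 ≡ 44^2 = 1936 ≡ 28
45 = 32 + 8 + 4 + 1, so 24^45 ≡ 28·16·49·24 ≡ 28 (mod 53)
y^r · r^s ≡ 16·28 = 448 ≡ 24 (mod 53)

24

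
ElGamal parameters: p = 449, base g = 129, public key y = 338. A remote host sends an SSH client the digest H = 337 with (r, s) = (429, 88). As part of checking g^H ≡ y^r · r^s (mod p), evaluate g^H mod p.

Squares mod 449: 129^1≡129, 129^2≡28, 129^4≡335, 129^8≡424, 129^16≡176, 129^32≡444, 129^64≡25, 129^128≡176, 129^256≡444
337 = 256 + 64 + 16 + 1, so 129^337 ≡ 444·25·176·129 ≡ 129 (mod 449)

129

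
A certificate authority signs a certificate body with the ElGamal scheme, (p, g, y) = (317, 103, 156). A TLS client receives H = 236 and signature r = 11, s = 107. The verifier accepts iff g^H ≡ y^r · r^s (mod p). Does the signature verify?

does not verify

Left side g^H mod p:
103^2 = 10609 ≡ 148
103^4 ≡ 148^2 = 21904 ≡ 31
103^8 ≡ 31^2 = 961 ≡ 10
103^16 ≡ 10^2 = 100
103^32 ≡ 100^2 = 10000 ≡ 173
103^64 ≡ 173^2 = 29929 ≡ 131
103^128 ≡ 131^2 = 17161 ≡ 43
236 = 128 + 64 + 32 + 8 + 4, so 103^236 ≡ 43·131·173·10·31 ≡ 277 (mod 317)
Right side y^r · r^s mod p:
156^2 = 24336 ≡ 244
156^4 ≡ 244^2 = 59536 ≡ 257
156^8 ≡ 257^2 = 66049 ≡ 113
11 = 8 + 2 + 1, so 156^11 ≡ 113·244·156 ≡ 176 (mod 317)
11^2 = 121
11^4 ≡ 121^2 = 14641 ≡ 59
11^8 ≡ 59^2 = 3481 ≡ 311
11^16 ≡ 311^2 = 96721 ≡ 36
11^32 ≡ 36^2 = 1296 ≡ 28
11^64 ≡ 28^2 = 784 ≡ 150
107 = 64 + 32 + 8 + 2 + 1, so 11^107 ≡ 150·28·311·121·11 ≡ 253 (mod 317)
176·253 = 44528 ≡ 148 (mod 317)
277 ≠ 148, so verification fails.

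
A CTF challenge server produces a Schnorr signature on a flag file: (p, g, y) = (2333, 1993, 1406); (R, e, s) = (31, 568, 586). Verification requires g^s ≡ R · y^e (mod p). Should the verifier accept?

g^s mod p:
Squares mod 2333: 1993^1≡1993, 1993^2≡1283, 1993^4≡1324, 1993^8≡893, 1993^16≡1896, 1993^32≡1996, 1993^64≡1585, 1993^128≡1917, 1993^256≡414, 1993^512≡1087
586 = 512 + 64 + 8 + 2, so 1993^586 ≡ 1087·1585·893·1283 ≡ 1491 (mod 2333)
R · y^e mod p:
Squares mod 2333: 1406^1≡1406, 1406^2≡785, 1406^4≡313, 1406^8≡2316, 1406^16≡289, 1406^32≡1866, 1406^64≡1120, 1406^128≡1579, 1406^256≡1597, 1406^512≡440
568 = 512 + 32 + 16 + 8, so 1406^568 ≡ 440·1866·289·2316 ≡ 1478 (mod 2333)
31·1478 = 45818 ≡ 1491 (mod 2333)
1491 ≡ 1491 (mod 2333); signature holds.

accept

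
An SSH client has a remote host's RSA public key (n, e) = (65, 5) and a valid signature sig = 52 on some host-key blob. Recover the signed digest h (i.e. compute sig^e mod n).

52

Squares mod 65: sig^1≡52, sig^2≡39, sig^4≡26
5 = 4 + 1, so sig^5 ≡ 26·52 ≡ 52 (mod 65)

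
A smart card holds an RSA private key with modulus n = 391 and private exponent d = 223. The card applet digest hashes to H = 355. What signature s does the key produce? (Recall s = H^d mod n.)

195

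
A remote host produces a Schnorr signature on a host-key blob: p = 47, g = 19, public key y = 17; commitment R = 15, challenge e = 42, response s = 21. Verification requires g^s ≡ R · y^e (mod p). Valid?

g^s mod p:
Squares mod 47: 19^1≡19, 19^2≡32, 19^4≡37, 19^8≡6, 19^16≡36
21 = 16 + 4 + 1, so 19^21 ≡ 36·37·19 ≡ 22 (mod 47)
R · y^e mod p:
Squares mod 47: 17^1≡17, 17^2≡7, 17^4≡2, 17^8≡4, 17^16≡16, 17^32≡21
42 = 32 + 8 + 2, so 17^42 ≡ 21·4·7 ≡ 24 (mod 47)
15·24 = 360 ≡ 31 (mod 47)
22 ≠ 31; the check fails.

no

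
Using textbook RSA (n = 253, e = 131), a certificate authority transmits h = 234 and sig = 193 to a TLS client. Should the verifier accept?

reject

sig^2 ≡ 193^2 = 37249 ≡ 58
sig^4 ≡ 58^2 = 3364 ≡ 75
sig^8 ≡ 75^2 = 5625 ≡ 59
sig^16 ≡ 59^2 = 3481 ≡ 192
sig^32 ≡ 192^2 = 36864 ≡ 179
sig^64 ≡ 179^2 = 32041 ≡ 163
sig^128 ≡ 163^2 = 26569 ≡ 4
131 = 128 + 2 + 1, so sig^131 ≡ 4·58·193 ≡ 248 (mod 253)
The recovered value 248 does not match the digest 234.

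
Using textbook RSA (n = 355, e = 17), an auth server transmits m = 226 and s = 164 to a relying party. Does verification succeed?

s^2 ≡ 164^2 = 26896 ≡ 271
s^4 ≡ 271^2 = 73441 ≡ 311
s^8 ≡ 311^2 = 96721 ≡ 161
s^16 ≡ 161^2 = 25921 ≡ 6
17 = 16 + 1, so s^17 ≡ 6·164 ≡ 274 (mod 355)
274 ≠ 226, so verification fails.

fails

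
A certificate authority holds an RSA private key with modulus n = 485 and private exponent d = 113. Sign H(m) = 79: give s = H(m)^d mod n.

(H(m))^2 ≡ 79^2 = 6241 ≡ 421
(H(m))^4 ≡ 421^2 = 177241 ≡ 216
(H(m))^8 ≡ 216^2 = 46656 ≡ 96
(H(m))^16 ≡ 96^2 = 9216 ≡ 1
(H(m))^32 ≡ 1^2 = 1
(H(m))^64 ≡ 1^2 = 1
113 = 64 + 32 + 16 + 1, so (H(m))^113 ≡ 1·1·1·79 ≡ 79 (mod 485)

79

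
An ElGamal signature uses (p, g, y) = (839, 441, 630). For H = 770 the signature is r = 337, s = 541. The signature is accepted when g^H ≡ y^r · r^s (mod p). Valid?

no

Left side g^H mod p:
441^770 mod 839 = 666
Right side y^r · r^s mod p:
630^337 mod 839 = 175
337^541 mod 839 = 423
175·423 = 74025 ≡ 193 (mod 839)
666 ≠ 193, so verification fails.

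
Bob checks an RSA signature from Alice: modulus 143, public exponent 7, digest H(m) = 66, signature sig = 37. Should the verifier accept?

Squares mod 143: sig^1≡37, sig^2≡82, sig^4≡3
7 = 4 + 2 + 1, so sig^7 ≡ 3·82·37 ≡ 93 (mod 143)
The recovered value 93 does not match the digest 66.

reject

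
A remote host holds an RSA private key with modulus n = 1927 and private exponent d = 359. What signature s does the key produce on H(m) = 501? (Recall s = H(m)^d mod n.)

(H(m))^359 mod 1927 = 1467

1467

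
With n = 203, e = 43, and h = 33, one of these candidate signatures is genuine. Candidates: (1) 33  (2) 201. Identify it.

1

Candidate 1: Squares mod 203: 33^1≡33, 33^2≡74, 33^4≡198, 33^8≡25, 33^16≡16, 33^32≡53; 43 = 32 + 8 + 2 + 1, so 33^43 ≡ 53·25·74·33 ≡ 33 (mod 203)
  → matches h = 33
Candidate 2: Squares mod 203: 201^1≡201, 201^2≡4, 201^4≡16, 201^8≡53, 201^16≡170, 201^32≡74; 43 = 32 + 8 + 2 + 1, so 201^43 ≡ 74·53·4·201 ≡ 89 (mod 203)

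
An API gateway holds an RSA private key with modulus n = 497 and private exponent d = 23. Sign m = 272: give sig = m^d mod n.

m^2 ≡ 272^2 = 73984 ≡ 428
m^4 ≡ 428^2 = 183184 ≡ 288
m^8 ≡ 288^2 = 82944 ≡ 442
m^16 ≡ 442^2 = 195364 ≡ 43
23 = 16 + 4 + 2 + 1, so m^23 ≡ 43·288·428·272 ≡ 132 (mod 497)

132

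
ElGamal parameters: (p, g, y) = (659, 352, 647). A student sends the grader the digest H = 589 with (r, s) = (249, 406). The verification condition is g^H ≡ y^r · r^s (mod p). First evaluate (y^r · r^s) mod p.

352

Squares mod 659: 647^1≡647, 647^2≡144, 647^4≡307, 647^8≡12, 647^16≡144, 647^32≡307, 647^64≡12, 647^128≡144
249 = 128 + 64 + 32 + 16 + 8 + 1, so 647^249 ≡ 144·12·307·144·12·647 ≡ 352 (mod 659)
Squares mod 659: 249^1≡249, 249^2≡55, 249^4≡389, 249^8≡410, 249^16≡55, 249^32≡389, 249^64≡410, 249^128≡55, 249^256≡389
406 = 256 + 128 + 16 + 4 + 2, so 249^406 ≡ 389·55·55·389·55 ≡ 1 (mod 659)
y^r · r^s ≡ 352·1 = 352 ≡ 352 (mod 659)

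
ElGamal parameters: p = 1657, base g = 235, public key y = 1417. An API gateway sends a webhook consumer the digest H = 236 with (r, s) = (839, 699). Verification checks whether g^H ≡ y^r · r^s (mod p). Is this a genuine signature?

genuine

Left side g^H mod p:
235^236 mod 1657 = 1619
Right side y^r · r^s mod p:
1417^839 mod 1657 = 1575
839^699 mod 1657 = 930
1575·930 = 1464750 ≡ 1619 (mod 1657)
1619 ≡ 1619 (mod 1657), so the signature is genuine.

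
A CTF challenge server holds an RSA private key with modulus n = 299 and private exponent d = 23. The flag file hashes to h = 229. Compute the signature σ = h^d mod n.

Squares mod 299: h^1≡229, h^2≡116, h^4≡1, h^8≡1, h^16≡1
23 = 16 + 4 + 2 + 1, so h^23 ≡ 1·1·116·229 ≡ 252 (mod 299)

252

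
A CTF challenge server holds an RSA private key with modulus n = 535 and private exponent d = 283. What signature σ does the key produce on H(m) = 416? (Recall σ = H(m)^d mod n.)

(H(m))^283 mod 535 = 491

491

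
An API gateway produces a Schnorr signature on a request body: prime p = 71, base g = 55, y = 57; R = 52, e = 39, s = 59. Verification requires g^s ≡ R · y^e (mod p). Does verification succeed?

fails

g^s mod p:
55^2 = 3025 ≡ 43
55^4 ≡ 43^2 = 1849 ≡ 3
55^8 ≡ 3^2 = 9
55^16 ≡ 9^2 = 81 ≡ 10
55^32 ≡ 10^2 = 100 ≡ 29
59 = 32 + 16 + 8 + 2 + 1, so 55^59 ≡ 29·10·9·43·55 ≡ 52 (mod 71)
R · y^e mod p:
57^2 = 3249 ≡ 54
57^4 ≡ 54^2 = 2916 ≡ 5
57^8 ≡ 5^2 = 25
57^16 ≡ 25^2 = 625 ≡ 57
57^32 ≡ 57^2 = 3249 ≡ 54
39 = 32 + 4 + 2 + 1, so 57^39 ≡ 54·5·54·57 ≡ 5 (mod 71)
52·5 = 260 ≡ 47 (mod 71)
52 ≠ 47; the check fails.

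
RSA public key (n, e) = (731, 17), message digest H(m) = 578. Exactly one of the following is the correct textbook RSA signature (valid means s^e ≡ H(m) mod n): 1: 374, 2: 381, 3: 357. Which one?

1

Candidate 1: Squares mod 731: 374^1≡374, 374^2≡255, 374^4≡697, 374^8≡425, 374^16≡68; 17 = 16 + 1, so 374^17 ≡ 68·374 ≡ 578 (mod 731)
  → matches H(m) = 578
Candidate 2: Squares mod 731: 381^1≡381, 381^2≡423, 381^4≡565, 381^8≡509, 381^16≡307; 17 = 16 + 1, so 381^17 ≡ 307·381 ≡ 7 (mod 731)
Candidate 3: Squares mod 731: 357^1≡357, 357^2≡255, 357^4≡697, 357^8≡425, 357^16≡68; 17 = 16 + 1, so 357^17 ≡ 68·357 ≡ 153 (mod 731)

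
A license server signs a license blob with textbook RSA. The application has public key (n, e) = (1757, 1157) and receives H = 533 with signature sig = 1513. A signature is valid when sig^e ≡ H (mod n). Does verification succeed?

passes

Squares mod 1757: sig^1≡1513, sig^2≡1555, sig^4≡393, sig^8≡1590, sig^16≡1534, sig^32≡533, sig^64≡1212, sig^128≡92, sig^256≡1436, sig^512≡1135, sig^1024≡344
1157 = 1024 + 128 + 4 + 1, so sig^1157 ≡ 344·92·393·1513 ≡ 533 (mod 1757)
Since 533 equals the digest 533, verification succeeds.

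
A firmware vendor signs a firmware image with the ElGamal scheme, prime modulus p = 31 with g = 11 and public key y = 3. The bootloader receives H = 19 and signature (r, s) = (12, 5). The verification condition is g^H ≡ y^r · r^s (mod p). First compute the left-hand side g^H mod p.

22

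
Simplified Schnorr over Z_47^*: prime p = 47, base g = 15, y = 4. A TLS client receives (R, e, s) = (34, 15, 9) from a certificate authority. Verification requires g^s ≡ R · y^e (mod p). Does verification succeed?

fails

g^s mod p:
15^2 = 225 ≡ 37
15^4 ≡ 37^2 = 1369 ≡ 6
15^8 ≡ 6^2 = 36
9 = 8 + 1, so 15^9 ≡ 36·15 ≡ 23 (mod 47)
R · y^e mod p:
4^2 = 16
4^4 ≡ 16^2 = 256 ≡ 21
4^8 ≡ 21^2 = 441 ≡ 18
15 = 8 + 4 + 2 + 1, so 4^15 ≡ 18·21·16·4 ≡ 34 (mod 47)
34·34 = 1156 ≡ 28 (mod 47)
23 ≠ 28; the check fails.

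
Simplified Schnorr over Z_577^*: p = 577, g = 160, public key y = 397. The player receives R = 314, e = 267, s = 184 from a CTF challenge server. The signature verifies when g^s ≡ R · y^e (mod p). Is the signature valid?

invalid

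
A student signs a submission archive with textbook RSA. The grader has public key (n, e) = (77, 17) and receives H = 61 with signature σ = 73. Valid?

Squares mod 77: σ^1≡73, σ^2≡16, σ^4≡25, σ^8≡9, σ^16≡4
17 = 16 + 1, so σ^17 ≡ 4·73 ≡ 61 (mod 77)
61 = H, so the signature checks out.

yes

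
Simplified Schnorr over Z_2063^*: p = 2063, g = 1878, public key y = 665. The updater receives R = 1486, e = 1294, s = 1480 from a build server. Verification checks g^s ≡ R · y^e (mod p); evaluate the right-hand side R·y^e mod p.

665^1294 mod 2063 = 541
R · y^e ≡ 1486·541 = 803926 ≡ 1419 (mod 2063)

1419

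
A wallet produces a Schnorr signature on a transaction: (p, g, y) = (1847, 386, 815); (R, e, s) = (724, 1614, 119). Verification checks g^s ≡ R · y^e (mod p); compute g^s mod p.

685

386^2 = 148996 ≡ 1236
386^4 ≡ 1236^2 = 1527696 ≡ 227
386^8 ≡ 227^2 = 51529 ≡ 1660
386^16 ≡ 1660^2 = 2755600 ≡ 1723
386^32 ≡ 1723^2 = 2968729 ≡ 600
386^64 ≡ 600^2 = 360000 ≡ 1682
119 = 64 + 32 + 16 + 4 + 2 + 1, so 386^119 ≡ 1682·600·1723·227·1236·386 ≡ 685 (mod 1847)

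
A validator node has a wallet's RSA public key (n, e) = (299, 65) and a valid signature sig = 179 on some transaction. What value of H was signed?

Squares mod 299: sig^1≡179, sig^2≡48, sig^4≡211, sig^8≡269, sig^16≡3, sig^32≡9, sig^64≡81
65 = 64 + 1, so sig^65 ≡ 81·179 ≡ 147 (mod 299)

147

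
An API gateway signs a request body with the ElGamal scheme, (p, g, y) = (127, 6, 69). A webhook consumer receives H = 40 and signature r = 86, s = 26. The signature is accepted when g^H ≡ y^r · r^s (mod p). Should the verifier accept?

Left side g^H mod p:
6^2 = 36
6^4 ≡ 36^2 = 1296 ≡ 26
6^8 ≡ 26^2 = 676 ≡ 41
6^16 ≡ 41^2 = 1681 ≡ 30
6^32 ≡ 30^2 = 900 ≡ 11
40 = 32 + 8, so 6^40 ≡ 11·41 ≡ 70 (mod 127)
Right side y^r · r^s mod p:
69^2 = 4761 ≡ 62
69^4 ≡ 62^2 = 3844 ≡ 34
69^8 ≡ 34^2 = 1156 ≡ 13
69^16 ≡ 13^2 = 169 ≡ 42
69^32 ≡ 42^2 = 1764 ≡ 113
69^64 ≡ 113^2 = 12769 ≡ 69
86 = 64 + 16 + 4 + 2, so 69^86 ≡ 69·42·34·62 ≡ 30 (mod 127)
86^2 = 7396 ≡ 30
86^4 ≡ 30^2 = 900 ≡ 11
86^8 ≡ 11^2 = 121
86^16 ≡ 121^2 = 14641 ≡ 36
26 = 16 + 8 + 2, so 86^26 ≡ 36·121·30 ≡ 124 (mod 127)
30·124 = 3720 ≡ 37 (mod 127)
70 ≠ 37, so verification fails.

reject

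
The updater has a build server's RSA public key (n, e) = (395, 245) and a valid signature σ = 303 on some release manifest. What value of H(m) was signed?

153

σ^2 ≡ 303^2 = 91809 ≡ 169
σ^4 ≡ 169^2 = 28561 ≡ 121
σ^8 ≡ 121^2 = 14641 ≡ 26
σ^16 ≡ 26^2 = 676 ≡ 281
σ^32 ≡ 281^2 = 78961 ≡ 356
σ^64 ≡ 356^2 = 126736 ≡ 336
σ^128 ≡ 336^2 = 112896 ≡ 321
245 = 128 + 64 + 32 + 16 + 4 + 1, so σ^245 ≡ 321·336·356·281·121·303 ≡ 153 (mod 395)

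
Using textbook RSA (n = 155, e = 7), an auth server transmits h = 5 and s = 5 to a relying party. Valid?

yes

s^2 ≡ 5^2 = 25
s^4 ≡ 25^2 = 625 ≡ 5
7 = 4 + 2 + 1, so s^7 ≡ 5·25·5 ≡ 5 (mod 155)
Since 5 equals the digest 5, verification succeeds.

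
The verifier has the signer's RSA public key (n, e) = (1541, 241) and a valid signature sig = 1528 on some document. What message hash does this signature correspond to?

1111

sig^2 ≡ 1528^2 = 2334784 ≡ 169
sig^4 ≡ 169^2 = 28561 ≡ 823
sig^8 ≡ 823^2 = 677329 ≡ 830
sig^16 ≡ 830^2 = 688900 ≡ 73
sig^32 ≡ 73^2 = 5329 ≡ 706
sig^64 ≡ 706^2 = 498436 ≡ 693
sig^128 ≡ 693^2 = 480249 ≡ 998
241 = 128 + 64 + 32 + 16 + 1, so sig^241 ≡ 998·693·706·73·1528 ≡ 1111 (mod 1541)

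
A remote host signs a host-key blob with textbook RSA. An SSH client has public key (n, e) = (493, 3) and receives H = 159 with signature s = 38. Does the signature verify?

s^2 ≡ 38^2 = 1444 ≡ 458
3 = 2 + 1, so s^3 ≡ 458·38 ≡ 149 (mod 493)
149 ≠ 159, so verification fails.

does not verify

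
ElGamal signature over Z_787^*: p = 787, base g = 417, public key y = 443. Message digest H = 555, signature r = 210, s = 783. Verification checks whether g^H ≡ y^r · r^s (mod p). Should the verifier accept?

Left side g^H mod p:
417^2 = 173889 ≡ 749
417^4 ≡ 749^2 = 561001 ≡ 657
417^8 ≡ 657^2 = 431649 ≡ 373
417^16 ≡ 373^2 = 139129 ≡ 617
417^32 ≡ 617^2 = 380689 ≡ 568
417^64 ≡ 568^2 = 322624 ≡ 741
417^128 ≡ 741^2 = 549081 ≡ 542
417^256 ≡ 542^2 = 293764 ≡ 213
417^512 ≡ 213^2 = 45369 ≡ 510
555 = 512 + 32 + 8 + 2 + 1, so 417^555 ≡ 510·568·373·749·417 ≡ 560 (mod 787)
Right side y^r · r^s mod p:
443^2 = 196249 ≡ 286
443^4 ≡ 286^2 = 81796 ≡ 735
443^8 ≡ 735^2 = 540225 ≡ 343
443^16 ≡ 343^2 = 117649 ≡ 386
443^32 ≡ 386^2 = 148996 ≡ 253
443^64 ≡ 253^2 = 64009 ≡ 262
443^128 ≡ 262^2 = 68644 ≡ 175
210 = 128 + 64 + 16 + 2, so 443^210 ≡ 175·262·386·286 ≡ 779 (mod 787)
210^2 = 44100 ≡ 28
210^4 ≡ 28^2 = 784
210^8 ≡ 784^2 = 614656 ≡ 9
210^16 ≡ 9^2 = 81
210^32 ≡ 81^2 = 6561 ≡ 265
210^64 ≡ 265^2 = 70225 ≡ 182
210^128 ≡ 182^2 = 33124 ≡ 70
210^256 ≡ 70^2 = 4900 ≡ 178
210^512 ≡ 178^2 = 31684 ≡ 204
783 = 512 + 256 + 8 + 4 + 2 + 1, so 210^783 ≡ 204·178·9·784·28·210 ≡ 717 (mod 787)
779·717 = 558543 ≡ 560 (mod 787)
560 ≡ 560 (mod 787), so the signature is genuine.

accept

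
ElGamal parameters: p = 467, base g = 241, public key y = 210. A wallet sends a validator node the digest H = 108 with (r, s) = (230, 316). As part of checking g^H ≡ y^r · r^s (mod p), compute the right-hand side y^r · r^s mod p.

227

210^2 = 44100 ≡ 202
210^4 ≡ 202^2 = 40804 ≡ 175
210^8 ≡ 175^2 = 30625 ≡ 270
210^16 ≡ 270^2 = 72900 ≡ 48
210^32 ≡ 48^2 = 2304 ≡ 436
210^64 ≡ 436^2 = 190096 ≡ 27
210^128 ≡ 27^2 = 729 ≡ 262
230 = 128 + 64 + 32 + 4 + 2, so 210^230 ≡ 262·27·436·175·202 ≡ 188 (mod 467)
230^2 = 52900 ≡ 129
230^4 ≡ 129^2 = 16641 ≡ 296
230^8 ≡ 296^2 = 87616 ≡ 287
230^16 ≡ 287^2 = 82369 ≡ 177
230^32 ≡ 177^2 = 31329 ≡ 40
230^64 ≡ 40^2 = 1600 ≡ 199
230^128 ≡ 199^2 = 39601 ≡ 373
230^256 ≡ 373^2 = 139129 ≡ 430
316 = 256 + 32 + 16 + 8 + 4, so 230^316 ≡ 430·40·177·287·296 ≡ 267 (mod 467)
y^r · r^s ≡ 188·267 = 50196 ≡ 227 (mod 467)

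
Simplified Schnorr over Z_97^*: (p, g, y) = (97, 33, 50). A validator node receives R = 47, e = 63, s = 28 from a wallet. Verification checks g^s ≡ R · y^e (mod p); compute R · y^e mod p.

96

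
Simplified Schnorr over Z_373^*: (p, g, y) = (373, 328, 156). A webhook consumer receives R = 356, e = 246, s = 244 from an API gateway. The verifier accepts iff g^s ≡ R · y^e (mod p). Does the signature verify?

verifies

g^s mod p:
328^2 = 107584 ≡ 160
328^4 ≡ 160^2 = 25600 ≡ 236
328^8 ≡ 236^2 = 55696 ≡ 119
328^16 ≡ 119^2 = 14161 ≡ 360
328^32 ≡ 360^2 = 129600 ≡ 169
328^64 ≡ 169^2 = 28561 ≡ 213
328^128 ≡ 213^2 = 45369 ≡ 236
244 = 128 + 64 + 32 + 16 + 4, so 328^244 ≡ 236·213·169·360·236 ≡ 49 (mod 373)
R · y^e mod p:
156^2 = 24336 ≡ 91
156^4 ≡ 91^2 = 8281 ≡ 75
156^8 ≡ 75^2 = 5625 ≡ 30
156^16 ≡ 30^2 = 900 ≡ 154
156^32 ≡ 154^2 = 23716 ≡ 217
156^64 ≡ 217^2 = 47089 ≡ 91
156^128 ≡ 91^2 = 8281 ≡ 75
246 = 128 + 64 + 32 + 16 + 4 + 2, so 156^246 ≡ 75·91·217·154·75·91 ≡ 41 (mod 373)
356·41 = 14596 ≡ 49 (mod 373)
49 ≡ 49 (mod 373); signature holds.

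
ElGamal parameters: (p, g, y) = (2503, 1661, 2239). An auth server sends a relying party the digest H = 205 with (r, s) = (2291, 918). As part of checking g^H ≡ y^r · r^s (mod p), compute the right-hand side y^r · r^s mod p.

1990

2239^2 = 5013121 ≡ 2115
2239^4 ≡ 2115^2 = 4473225 ≡ 364
2239^8 ≡ 364^2 = 132496 ≡ 2340
2239^16 ≡ 2340^2 = 5475600 ≡ 1539
2239^32 ≡ 1539^2 = 2368521 ≡ 683
2239^64 ≡ 683^2 = 466489 ≡ 931
2239^128 ≡ 931^2 = 866761 ≡ 723
2239^256 ≡ 723^2 = 522729 ≡ 2105
2239^512 ≡ 2105^2 = 4431025 ≡ 715
2239^1024 ≡ 715^2 = 511225 ≡ 613
2239^2048 ≡ 613^2 = 375769 ≡ 319
2291 = 2048 + 128 + 64 + 32 + 16 + 2 + 1, so 2239^2291 ≡ 319·723·931·683·1539·2115·2239 ≡ 2279 (mod 2503)
2291^2 = 5248681 ≡ 2393
2291^4 ≡ 2393^2 = 5726449 ≡ 2088
2291^8 ≡ 2088^2 = 4359744 ≡ 2021
2291^16 ≡ 2021^2 = 4084441 ≡ 2048
2291^32 ≡ 2048^2 = 4194304 ≡ 1779
2291^64 ≡ 1779^2 = 3164841 ≡ 1049
2291^128 ≡ 1049^2 = 1100401 ≡ 1584
2291^256 ≡ 1584^2 = 2509056 ≡ 1050
2291^512 ≡ 1050^2 = 1102500 ≡ 1180
918 = 512 + 256 + 128 + 16 + 4 + 2, so 2291^918 ≡ 1180·1050·1584·2048·2088·2393 ≡ 818 (mod 2503)
y^r · r^s ≡ 2279·818 = 1864222 ≡ 1990 (mod 2503)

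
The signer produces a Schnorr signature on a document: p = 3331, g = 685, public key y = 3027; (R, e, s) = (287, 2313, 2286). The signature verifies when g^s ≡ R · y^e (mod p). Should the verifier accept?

accept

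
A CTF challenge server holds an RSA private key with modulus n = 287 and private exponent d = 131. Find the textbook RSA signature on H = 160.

H^2 ≡ 160^2 = 25600 ≡ 57
H^4 ≡ 57^2 = 3249 ≡ 92
H^8 ≡ 92^2 = 8464 ≡ 141
H^16 ≡ 141^2 = 19881 ≡ 78
H^32 ≡ 78^2 = 6084 ≡ 57
H^64 ≡ 57^2 = 3249 ≡ 92
H^128 ≡ 92^2 = 8464 ≡ 141
131 = 128 + 2 + 1, so H^131 ≡ 141·57·160 ≡ 160 (mod 287)

160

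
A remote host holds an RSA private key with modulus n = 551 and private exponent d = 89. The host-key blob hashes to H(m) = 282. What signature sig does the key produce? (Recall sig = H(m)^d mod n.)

234

Squares mod 551: (H(m))^1≡282, (H(m))^2≡180, (H(m))^4≡442, (H(m))^8≡310, (H(m))^16≡226, (H(m))^32≡384, (H(m))^64≡339
89 = 64 + 16 + 8 + 1, so (H(m))^89 ≡ 339·226·310·282 ≡ 234 (mod 551)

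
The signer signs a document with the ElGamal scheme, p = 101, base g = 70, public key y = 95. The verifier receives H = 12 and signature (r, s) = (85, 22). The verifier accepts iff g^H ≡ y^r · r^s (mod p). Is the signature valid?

invalid

Left side g^H mod p:
Squares mod 101: 70^1≡70, 70^2≡52, 70^4≡78, 70^8≡24
12 = 8 + 4, so 70^12 ≡ 24·78 ≡ 54 (mod 101)
Right side y^r · r^s mod p:
Squares mod 101: 95^1≡95, 95^2≡36, 95^4≡84, 95^8≡87, 95^16≡95, 95^32≡36, 95^64≡84
85 = 64 + 16 + 4 + 1, so 95^85 ≡ 84·95·84·95 ≡ 1 (mod 101)
Squares mod 101: 85^1≡85, 85^2≡54, 85^4≡88, 85^8≡68, 85^16≡79
22 = 16 + 4 + 2, so 85^22 ≡ 79·88·54 ≡ 92 (mod 101)
1·92 = 92 ≡ 92 (mod 101)
54 ≠ 92, so verification fails.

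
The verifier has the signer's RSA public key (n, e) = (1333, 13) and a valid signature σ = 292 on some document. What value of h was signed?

1189

σ^2 ≡ 292^2 = 85264 ≡ 1285
σ^4 ≡ 1285^2 = 1651225 ≡ 971
σ^8 ≡ 971^2 = 942841 ≡ 410
13 = 8 + 4 + 1, so σ^13 ≡ 410·971·292 ≡ 1189 (mod 1333)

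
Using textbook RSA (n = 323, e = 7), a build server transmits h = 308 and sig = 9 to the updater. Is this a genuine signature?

genuine

Squares mod 323: sig^1≡9, sig^2≡81, sig^4≡101
7 = 4 + 2 + 1, so sig^7 ≡ 101·81·9 ≡ 308 (mod 323)
Since 308 equals the digest 308, verification succeeds.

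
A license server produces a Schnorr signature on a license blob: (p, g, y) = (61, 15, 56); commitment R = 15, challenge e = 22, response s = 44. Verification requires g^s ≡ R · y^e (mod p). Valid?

yes

g^s mod p:
Squares mod 61: 15^1≡15, 15^2≡42, 15^4≡56, 15^8≡25, 15^16≡15, 15^32≡42
44 = 32 + 8 + 4, so 15^44 ≡ 42·25·56 ≡ 57 (mod 61)
R · y^e mod p:
Squares mod 61: 56^1≡56, 56^2≡25, 56^4≡15, 56^8≡42, 56^16≡56
22 = 16 + 4 + 2, so 56^22 ≡ 56·15·25 ≡ 16 (mod 61)
15·16 = 240 ≡ 57 (mod 61)
57 ≡ 57 (mod 61); signature holds.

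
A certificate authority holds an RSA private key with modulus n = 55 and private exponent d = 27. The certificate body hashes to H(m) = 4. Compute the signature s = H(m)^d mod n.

49

Squares mod 55: (H(m))^1≡4, (H(m))^2≡16, (H(m))^4≡36, (H(m))^8≡31, (H(m))^16≡26
27 = 16 + 8 + 2 + 1, so (H(m))^27 ≡ 26·31·16·4 ≡ 49 (mod 55)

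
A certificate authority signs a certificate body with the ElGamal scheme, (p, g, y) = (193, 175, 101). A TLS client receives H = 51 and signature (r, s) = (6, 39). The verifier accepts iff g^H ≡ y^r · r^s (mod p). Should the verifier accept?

accept

Left side g^H mod p:
175^51 mod 193 = 42
Right side y^r · r^s mod p:
101^6 mod 193 = 50
6^39 mod 193 = 24
50·24 = 1200 ≡ 42 (mod 193)
42 ≡ 42 (mod 193), so the signature is genuine.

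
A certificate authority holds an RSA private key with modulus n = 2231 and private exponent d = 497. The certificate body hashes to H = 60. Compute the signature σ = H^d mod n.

1966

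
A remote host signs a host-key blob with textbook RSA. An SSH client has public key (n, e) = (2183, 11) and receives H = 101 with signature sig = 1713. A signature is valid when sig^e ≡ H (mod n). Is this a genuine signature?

genuine

sig^2 ≡ 1713^2 = 2934369 ≡ 417
sig^4 ≡ 417^2 = 173889 ≡ 1432
sig^8 ≡ 1432^2 = 2050624 ≡ 787
11 = 8 + 2 + 1, so sig^11 ≡ 787·417·1713 ≡ 101 (mod 2183)
101 = H, so the signature checks out.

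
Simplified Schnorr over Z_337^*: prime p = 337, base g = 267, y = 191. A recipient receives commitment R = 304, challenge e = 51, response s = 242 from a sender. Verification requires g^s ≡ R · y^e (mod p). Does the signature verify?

g^s mod p:
Squares mod 337: 267^1≡267, 267^2≡182, 267^4≡98, 267^8≡168, 267^16≡253, 267^32≡316, 267^64≡104, 267^128≡32
242 = 128 + 64 + 32 + 16 + 2, so 267^242 ≡ 32·104·316·253·182 ≡ 28 (mod 337)
R · y^e mod p:
Squares mod 337: 191^1≡191, 191^2≡85, 191^4≡148, 191^8≡336, 191^16≡1, 191^32≡1
51 = 32 + 16 + 2 + 1, so 191^51 ≡ 1·1·85·191 ≡ 59 (mod 337)
304·59 = 17936 ≡ 75 (mod 337)
28 ≠ 75; the check fails.

does not verify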